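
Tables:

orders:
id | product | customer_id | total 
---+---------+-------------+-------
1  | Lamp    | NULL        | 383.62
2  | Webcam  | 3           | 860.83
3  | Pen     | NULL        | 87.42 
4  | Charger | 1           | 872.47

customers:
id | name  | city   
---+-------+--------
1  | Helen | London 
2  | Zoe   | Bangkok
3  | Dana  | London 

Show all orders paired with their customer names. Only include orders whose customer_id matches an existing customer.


INNER JOIN keeps only orders rows whose customer_id matches an id in customers. Walk through each order:
  - order 1 (Lamp): customer_id=NULL, no match -> dropped
  - order 2 (Webcam): customer_id=3 -> matches Dana
  - order 3 (Pen): customer_id=NULL, no match -> dropped
  - order 4 (Charger): customer_id=1 -> matches Helen
So 2 of 4 rows are dropped.

SQL:
SELECT a.product, b.name AS customer
FROM orders a
INNER JOIN customers b ON a.customer_id = b.id

Result:
product | customer
--------+---------
Webcam  | Dana    
Charger | Helen   


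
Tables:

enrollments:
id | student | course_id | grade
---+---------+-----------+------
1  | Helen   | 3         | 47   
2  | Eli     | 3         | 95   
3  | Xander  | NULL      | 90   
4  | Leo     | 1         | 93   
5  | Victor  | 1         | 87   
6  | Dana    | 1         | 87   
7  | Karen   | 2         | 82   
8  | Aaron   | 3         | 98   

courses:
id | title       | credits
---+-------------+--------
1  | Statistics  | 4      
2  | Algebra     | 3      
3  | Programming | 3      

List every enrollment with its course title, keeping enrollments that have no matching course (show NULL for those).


LEFT JOIN keeps every row from enrollments (the left table); where course_id has no match in courses, the course columns become NULL. Walk through each enrollment:
  - enrollment 1 (Helen): course_id=3 -> matches Programming
  - enrollment 2 (Eli): course_id=3 -> matches Programming
  - enrollment 3 (Xander): course_id=NULL, no match -> kept with NULL
  - enrollment 4 (Leo): course_id=1 -> matches Statistics
  - enrollment 5 (Victor): course_id=1 -> matches Statistics
  - enrollment 6 (Dana): course_id=1 -> matches Statistics
  - enrollment 7 (Karen): course_id=2 -> matches Algebra
  - enrollment 8 (Aaron): course_id=3 -> matches Programming
All 8 rows appear; 1 has NULL course.

SQL:
SELECT a.student, b.title AS course
FROM enrollments a
LEFT JOIN courses b ON a.course_id = b.id

Result:
student | course     
--------+------------
Helen   | Programming
Eli     | Programming
Xander  | NULL       
Leo     | Statistics 
Victor  | Statistics 
Dana    | Statistics 
Karen   | Algebra    
Aaron   | Programming


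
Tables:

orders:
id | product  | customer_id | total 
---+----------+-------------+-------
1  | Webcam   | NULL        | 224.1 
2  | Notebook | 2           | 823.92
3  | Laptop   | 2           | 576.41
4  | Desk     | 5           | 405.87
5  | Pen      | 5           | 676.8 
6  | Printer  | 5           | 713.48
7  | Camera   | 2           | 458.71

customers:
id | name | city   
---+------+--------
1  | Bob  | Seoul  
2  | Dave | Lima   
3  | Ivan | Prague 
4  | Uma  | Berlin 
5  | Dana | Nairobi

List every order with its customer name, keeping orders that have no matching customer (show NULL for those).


LEFT JOIN keeps every row from orders (the left table); where customer_id has no match in customers, the customer columns become NULL. Walk through each order:
  - order 1 (Webcam): customer_id=NULL, no match -> kept with NULL
  - order 2 (Notebook): customer_id=2 -> matches Dave
  - order 3 (Laptop): customer_id=2 -> matches Dave
  - order 4 (Desk): customer_id=5 -> matches Dana
  - order 5 (Pen): customer_id=5 -> matches Dana
  - order 6 (Printer): customer_id=5 -> matches Dana
  - order 7 (Camera): customer_id=2 -> matches Dave
All 7 rows appear; 1 has NULL customer.

SQL:
SELECT a.product, b.name AS customer
FROM orders a
LEFT JOIN customers b ON a.customer_id = b.id

Result:
product  | customer
---------+---------
Webcam   | NULL    
Notebook | Dave    
Laptop   | Dave    
Desk     | Dana    
Pen      | Dana    
Printer  | Dana    
Camera   | Dave    


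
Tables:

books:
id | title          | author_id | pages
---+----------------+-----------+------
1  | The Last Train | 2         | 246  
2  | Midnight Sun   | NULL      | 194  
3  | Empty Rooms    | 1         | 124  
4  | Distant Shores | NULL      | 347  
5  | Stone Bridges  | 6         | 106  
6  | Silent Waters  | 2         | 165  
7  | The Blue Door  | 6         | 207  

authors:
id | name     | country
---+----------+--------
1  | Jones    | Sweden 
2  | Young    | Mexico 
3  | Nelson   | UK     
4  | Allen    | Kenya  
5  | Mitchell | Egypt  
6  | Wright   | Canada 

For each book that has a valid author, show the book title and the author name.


INNER JOIN keeps only books rows whose author_id matches an id in authors. Walk through each book:
  - book 1 (The Last Train): author_id=2 -> matches Young
  - book 2 (Midnight Sun): author_id=NULL, no match -> dropped
  - book 3 (Empty Rooms): author_id=1 -> matches Jones
  - book 4 (Distant Shores): author_id=NULL, no match -> dropped
  - book 5 (Stone Bridges): author_id=6 -> matches Wright
  - book 6 (Silent Waters): author_id=2 -> matches Young
  - book 7 (The Blue Door): author_id=6 -> matches Wright
So 2 of 7 rows are dropped.

SQL:
SELECT a.title, b.name AS author
FROM books a
INNER JOIN authors b ON a.author_id = b.id

Result:
title          | author
---------------+-------
The Last Train | Young 
Empty Rooms    | Jones 
Stone Bridges  | Wright
Silent Waters  | Young 
The Blue Door  | Wright


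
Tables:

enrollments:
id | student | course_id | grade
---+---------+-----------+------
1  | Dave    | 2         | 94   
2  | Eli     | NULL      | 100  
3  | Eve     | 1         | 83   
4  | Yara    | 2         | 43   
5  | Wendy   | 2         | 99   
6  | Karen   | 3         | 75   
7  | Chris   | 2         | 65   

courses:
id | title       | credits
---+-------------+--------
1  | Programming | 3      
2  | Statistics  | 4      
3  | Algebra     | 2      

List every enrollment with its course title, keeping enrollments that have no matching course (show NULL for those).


LEFT JOIN keeps every row from enrollments (the left table); where course_id has no match in courses, the course columns become NULL. Walk through each enrollment:
  - enrollment 1 (Dave): course_id=2 -> matches Statistics
  - enrollment 2 (Eli): course_id=NULL, no match -> kept with NULL
  - enrollment 3 (Eve): course_id=1 -> matches Programming
  - enrollment 4 (Yara): course_id=2 -> matches Statistics
  - enrollment 5 (Wendy): course_id=2 -> matches Statistics
  - enrollment 6 (Karen): course_id=3 -> matches Algebra
  - enrollment 7 (Chris): course_id=2 -> matches Statistics
All 7 rows appear; 1 has NULL course.

SQL:
SELECT a.student, b.title AS course
FROM enrollments a
LEFT JOIN courses b ON a.course_id = b.id

Result:
student | course     
--------+------------
Dave    | Statistics 
Eli     | NULL       
Eve     | Programming
Yara    | Statistics 
Wendy   | Statistics 
Karen   | Algebra    
Chris   | Statistics 


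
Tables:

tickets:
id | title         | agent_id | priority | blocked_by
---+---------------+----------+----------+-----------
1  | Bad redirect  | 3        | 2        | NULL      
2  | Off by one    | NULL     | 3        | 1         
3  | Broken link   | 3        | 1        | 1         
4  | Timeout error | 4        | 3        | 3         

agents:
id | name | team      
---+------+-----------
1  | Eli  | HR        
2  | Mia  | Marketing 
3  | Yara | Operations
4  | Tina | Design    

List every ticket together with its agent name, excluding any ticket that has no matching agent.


INNER JOIN keeps only tickets rows whose agent_id matches an id in agents. Walk through each ticket:
  - ticket 1 (Bad redirect): agent_id=3 -> matches Yara
  - ticket 2 (Off by one): agent_id=NULL, no match -> dropped
  - ticket 3 (Broken link): agent_id=3 -> matches Yara
  - ticket 4 (Timeout error): agent_id=4 -> matches Tina
So 1 of 4 rows is dropped.

SQL:
SELECT a.title, b.name AS agent
FROM tickets a
INNER JOIN agents b ON a.agent_id = b.id

Result:
title         | agent
--------------+------
Bad redirect  | Yara 
Broken link   | Yara 
Timeout error | Tina 


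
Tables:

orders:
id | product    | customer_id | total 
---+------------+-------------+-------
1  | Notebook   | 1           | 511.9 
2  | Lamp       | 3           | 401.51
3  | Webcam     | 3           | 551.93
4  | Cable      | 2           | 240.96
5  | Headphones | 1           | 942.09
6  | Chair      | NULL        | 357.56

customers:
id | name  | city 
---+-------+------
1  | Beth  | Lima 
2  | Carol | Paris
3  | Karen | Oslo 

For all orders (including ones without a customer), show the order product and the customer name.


LEFT JOIN keeps every row from orders (the left table); where customer_id has no match in customers, the customer columns become NULL. Walk through each order:
  - order 1 (Notebook): customer_id=1 -> matches Beth
  - order 2 (Lamp): customer_id=3 -> matches Karen
  - order 3 (Webcam): customer_id=3 -> matches Karen
  - order 4 (Cable): customer_id=2 -> matches Carol
  - order 5 (Headphones): customer_id=1 -> matches Beth
  - order 6 (Chair): customer_id=NULL, no match -> kept with NULL
All 6 rows appear; 1 has NULL customer.

SQL:
SELECT a.product, b.name AS customer
FROM orders a
LEFT JOIN customers b ON a.customer_id = b.id

Result:
product    | customer
-----------+---------
Notebook   | Beth    
Lamp       | Karen   
Webcam     | Karen   
Cable      | Carol   
Headphones | Beth    
Chair      | NULL    


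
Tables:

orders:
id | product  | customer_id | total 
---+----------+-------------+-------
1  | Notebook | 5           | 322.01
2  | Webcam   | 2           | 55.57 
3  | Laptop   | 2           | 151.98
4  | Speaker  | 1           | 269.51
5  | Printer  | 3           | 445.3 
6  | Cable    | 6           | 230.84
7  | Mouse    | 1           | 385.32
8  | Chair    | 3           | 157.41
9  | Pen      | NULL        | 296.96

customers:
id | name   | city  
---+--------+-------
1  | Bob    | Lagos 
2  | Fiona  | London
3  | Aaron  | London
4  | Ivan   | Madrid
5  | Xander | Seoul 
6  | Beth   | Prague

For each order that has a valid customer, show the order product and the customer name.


INNER JOIN keeps only orders rows whose customer_id matches an id in customers. Walk through each order:
  - order 1 (Notebook): customer_id=5 -> matches Xander
  - order 2 (Webcam): customer_id=2 -> matches Fiona
  - order 3 (Laptop): customer_id=2 -> matches Fiona
  - order 4 (Speaker): customer_id=1 -> matches Bob
  - order 5 (Printer): customer_id=3 -> matches Aaron
  - order 6 (Cable): customer_id=6 -> matches Beth
  - order 7 (Mouse): customer_id=1 -> matches Bob
  - order 8 (Chair): customer_id=3 -> matches Aaron
  - order 9 (Pen): customer_id=NULL, no match -> dropped
So 1 of 9 rows is dropped.

SQL:
SELECT a.product, b.name AS customer
FROM orders a
INNER JOIN customers b ON a.customer_id = b.id

Result:
product  | customer
---------+---------
Notebook | Xander  
Webcam   | Fiona   
Laptop   | Fiona   
Speaker  | Bob     
Printer  | Aaron   
Cable    | Beth    
Mouse    | Bob     
Chair    | Aaron   


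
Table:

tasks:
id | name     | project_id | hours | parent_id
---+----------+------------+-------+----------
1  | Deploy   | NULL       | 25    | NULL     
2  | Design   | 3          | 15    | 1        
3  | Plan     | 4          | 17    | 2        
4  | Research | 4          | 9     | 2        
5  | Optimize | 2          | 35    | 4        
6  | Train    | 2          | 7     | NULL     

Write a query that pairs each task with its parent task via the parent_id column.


This is a self-join: tasks is joined to a second copy of itself, matching each row's parent_id to another row's id. Use LEFT JOIN so rows with parent_id=NULL are kept.
  - task 1 (Deploy): parent_id=NULL -> NULL
  - task 2 (Design): parent_id=1 -> Deploy
  - task 3 (Plan): parent_id=2 -> Design
  - task 4 (Research): parent_id=2 -> Design
  - task 5 (Optimize): parent_id=4 -> Research
  - task 6 (Train): parent_id=NULL -> NULL

SQL:
SELECT a.name AS item, b.name AS parent
FROM tasks a
LEFT JOIN tasks b ON a.parent_id = b.id

Result:
item     | parent  
---------+---------
Deploy   | NULL    
Design   | Deploy  
Plan     | Design  
Research | Design  
Optimize | Research
Train    | NULL    


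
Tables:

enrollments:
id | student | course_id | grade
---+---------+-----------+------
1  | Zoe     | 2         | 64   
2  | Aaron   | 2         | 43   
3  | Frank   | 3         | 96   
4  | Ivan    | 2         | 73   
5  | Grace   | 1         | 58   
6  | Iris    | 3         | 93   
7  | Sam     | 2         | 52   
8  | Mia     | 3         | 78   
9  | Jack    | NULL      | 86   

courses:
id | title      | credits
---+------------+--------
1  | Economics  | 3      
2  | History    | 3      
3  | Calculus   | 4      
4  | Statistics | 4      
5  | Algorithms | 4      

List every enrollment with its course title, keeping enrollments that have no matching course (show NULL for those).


LEFT JOIN keeps every row from enrollments (the left table); where course_id has no match in courses, the course columns become NULL. Walk through each enrollment:
  - enrollment 1 (Zoe): course_id=2 -> matches History
  - enrollment 2 (Aaron): course_id=2 -> matches History
  - enrollment 3 (Frank): course_id=3 -> matches Calculus
  - enrollment 4 (Ivan): course_id=2 -> matches History
  - enrollment 5 (Grace): course_id=1 -> matches Economics
  - enrollment 6 (Iris): course_id=3 -> matches Calculus
  - enrollment 7 (Sam): course_id=2 -> matches History
  - enrollment 8 (Mia): course_id=3 -> matches Calculus
  - enrollment 9 (Jack): course_id=NULL, no match -> kept with NULL
All 9 rows appear; 1 has NULL course.

SQL:
SELECT a.student, b.title AS course
FROM enrollments a
LEFT JOIN courses b ON a.course_id = b.id

Result:
student | course   
--------+----------
Zoe     | History  
Aaron   | History  
Frank   | Calculus 
Ivan    | History  
Grace   | Economics
Iris    | Calculus 
Sam     | History  
Mia     | Calculus 
Jack    | NULL     


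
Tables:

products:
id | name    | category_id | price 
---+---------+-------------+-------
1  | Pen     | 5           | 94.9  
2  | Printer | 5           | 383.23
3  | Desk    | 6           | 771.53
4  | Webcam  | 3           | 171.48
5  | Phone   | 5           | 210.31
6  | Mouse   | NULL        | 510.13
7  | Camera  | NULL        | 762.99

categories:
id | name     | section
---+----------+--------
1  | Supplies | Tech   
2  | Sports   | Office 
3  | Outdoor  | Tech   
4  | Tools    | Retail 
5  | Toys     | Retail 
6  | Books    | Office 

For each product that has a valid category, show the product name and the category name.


INNER JOIN keeps only products rows whose category_id matches an id in categories. Walk through each product:
  - product 1 (Pen): category_id=5 -> matches Toys
  - product 2 (Printer): category_id=5 -> matches Toys
  - product 3 (Desk): category_id=6 -> matches Books
  - product 4 (Webcam): category_id=3 -> matches Outdoor
  - product 5 (Phone): category_id=5 -> matches Toys
  - product 6 (Mouse): category_id=NULL, no match -> dropped
  - product 7 (Camera): category_id=NULL, no match -> dropped
So 2 of 7 rows are dropped.

SQL:
SELECT a.name, b.name AS category
FROM products a
INNER JOIN categories b ON a.category_id = b.id

Result:
name    | category
--------+---------
Pen     | Toys    
Printer | Toys    
Desk    | Books   
Webcam  | Outdoor 
Phone   | Toys    


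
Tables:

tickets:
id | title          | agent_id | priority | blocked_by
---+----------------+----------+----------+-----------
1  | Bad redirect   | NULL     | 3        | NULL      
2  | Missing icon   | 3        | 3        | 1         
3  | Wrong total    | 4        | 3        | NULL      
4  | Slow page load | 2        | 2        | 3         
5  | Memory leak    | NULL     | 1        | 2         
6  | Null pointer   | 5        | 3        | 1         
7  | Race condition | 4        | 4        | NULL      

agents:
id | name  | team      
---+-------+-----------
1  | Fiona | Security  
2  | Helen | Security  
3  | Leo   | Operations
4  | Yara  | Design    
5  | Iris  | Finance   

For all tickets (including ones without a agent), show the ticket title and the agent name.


LEFT JOIN keeps every row from tickets (the left table); where agent_id has no match in agents, the agent columns become NULL. Walk through each ticket:
  - ticket 1 (Bad redirect): agent_id=NULL, no match -> kept with NULL
  - ticket 2 (Missing icon): agent_id=3 -> matches Leo
  - ticket 3 (Wrong total): agent_id=4 -> matches Yara
  - ticket 4 (Slow page load): agent_id=2 -> matches Helen
  - ticket 5 (Memory leak): agent_id=NULL, no match -> kept with NULL
  - ticket 6 (Null pointer): agent_id=5 -> matches Iris
  - ticket 7 (Race condition): agent_id=4 -> matches Yara
All 7 rows appear; 2 have NULL agent.

SQL:
SELECT a.title, b.name AS agent
FROM tickets a
LEFT JOIN agents b ON a.agent_id = b.id

Result:
title          | agent
---------------+------
Bad redirect   | NULL 
Missing icon   | Leo  
Wrong total    | Yara 
Slow page load | Helen
Memory leak    | NULL 
Null pointer   | Iris 
Race condition | Yara 


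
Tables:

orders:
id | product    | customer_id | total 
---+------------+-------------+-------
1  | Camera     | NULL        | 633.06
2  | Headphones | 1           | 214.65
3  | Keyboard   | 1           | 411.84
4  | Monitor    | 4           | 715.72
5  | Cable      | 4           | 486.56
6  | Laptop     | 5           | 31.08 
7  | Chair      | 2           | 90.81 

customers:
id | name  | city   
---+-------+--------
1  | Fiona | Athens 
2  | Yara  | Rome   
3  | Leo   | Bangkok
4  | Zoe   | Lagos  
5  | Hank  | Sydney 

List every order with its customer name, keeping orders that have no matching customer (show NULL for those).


LEFT JOIN keeps every row from orders (the left table); where customer_id has no match in customers, the customer columns become NULL. Walk through each order:
  - order 1 (Camera): customer_id=NULL, no match -> kept with NULL
  - order 2 (Headphones): customer_id=1 -> matches Fiona
  - order 3 (Keyboard): customer_id=1 -> matches Fiona
  - order 4 (Monitor): customer_id=4 -> matches Zoe
  - order 5 (Cable): customer_id=4 -> matches Zoe
  - order 6 (Laptop): customer_id=5 -> matches Hank
  - order 7 (Chair): customer_id=2 -> matches Yara
All 7 rows appear; 1 has NULL customer.

SQL:
SELECT a.product, b.name AS customer
FROM orders a
LEFT JOIN customers b ON a.customer_id = b.id

Result:
product    | customer
-----------+---------
Camera     | NULL    
Headphones | Fiona   
Keyboard   | Fiona   
Monitor    | Zoe     
Cable      | Zoe     
Laptop     | Hank    
Chair      | Yara    


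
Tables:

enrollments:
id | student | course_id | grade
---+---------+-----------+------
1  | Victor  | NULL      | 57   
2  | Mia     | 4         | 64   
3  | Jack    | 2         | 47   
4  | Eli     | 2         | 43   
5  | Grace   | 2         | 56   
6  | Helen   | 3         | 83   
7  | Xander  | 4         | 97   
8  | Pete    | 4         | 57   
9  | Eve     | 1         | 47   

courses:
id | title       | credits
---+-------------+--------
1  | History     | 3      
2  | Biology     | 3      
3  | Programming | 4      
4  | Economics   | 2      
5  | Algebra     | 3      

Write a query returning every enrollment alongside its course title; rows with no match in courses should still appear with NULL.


LEFT JOIN keeps every row from enrollments (the left table); where course_id has no match in courses, the course columns become NULL. Walk through each enrollment:
  - enrollment 1 (Victor): course_id=NULL, no match -> kept with NULL
  - enrollment 2 (Mia): course_id=4 -> matches Economics
  - enrollment 3 (Jack): course_id=2 -> matches Biology
  - enrollment 4 (Eli): course_id=2 -> matches Biology
  - enrollment 5 (Grace): course_id=2 -> matches Biology
  - enrollment 6 (Helen): course_id=3 -> matches Programming
  - enrollment 7 (Xander): course_id=4 -> matches Economics
  - enrollment 8 (Pete): course_id=4 -> matches Economics
  - enrollment 9 (Eve): course_id=1 -> matches History
All 9 rows appear; 1 has NULL course.

SQL:
SELECT a.student, b.title AS course
FROM enrollments a
LEFT JOIN courses b ON a.course_id = b.id

Result:
student | course     
--------+------------
Victor  | NULL       
Mia     | Economics  
Jack    | Biology    
Eli     | Biology    
Grace   | Biology    
Helen   | Programming
Xander  | Economics  
Pete    | Economics  
Eve     | History    


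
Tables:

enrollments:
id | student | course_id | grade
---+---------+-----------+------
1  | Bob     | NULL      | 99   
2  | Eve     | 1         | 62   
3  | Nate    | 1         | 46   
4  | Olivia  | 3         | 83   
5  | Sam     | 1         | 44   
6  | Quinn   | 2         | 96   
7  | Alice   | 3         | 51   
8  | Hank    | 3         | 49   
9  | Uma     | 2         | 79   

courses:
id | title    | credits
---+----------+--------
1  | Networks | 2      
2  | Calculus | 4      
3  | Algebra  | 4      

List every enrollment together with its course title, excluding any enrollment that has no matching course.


INNER JOIN keeps only enrollments rows whose course_id matches an id in courses. Walk through each enrollment:
  - enrollment 1 (Bob): course_id=NULL, no match -> dropped
  - enrollment 2 (Eve): course_id=1 -> matches Networks
  - enrollment 3 (Nate): course_id=1 -> matches Networks
  - enrollment 4 (Olivia): course_id=3 -> matches Algebra
  - enrollment 5 (Sam): course_id=1 -> matches Networks
  - enrollment 6 (Quinn): course_id=2 -> matches Calculus
  - enrollment 7 (Alice): course_id=3 -> matches Algebra
  - enrollment 8 (Hank): course_id=3 -> matches Algebra
  - enrollment 9 (Uma): course_id=2 -> matches Calculus
So 1 of 9 rows is dropped.

SQL:
SELECT a.student, b.title AS course
FROM enrollments a
INNER JOIN courses b ON a.course_id = b.id

Result:
student | course  
--------+---------
Eve     | Networks
Nate    | Networks
Olivia  | Algebra 
Sam     | Networks
Quinn   | Calculus
Alice   | Algebra 
Hank    | Algebra 
Uma     | Calculus


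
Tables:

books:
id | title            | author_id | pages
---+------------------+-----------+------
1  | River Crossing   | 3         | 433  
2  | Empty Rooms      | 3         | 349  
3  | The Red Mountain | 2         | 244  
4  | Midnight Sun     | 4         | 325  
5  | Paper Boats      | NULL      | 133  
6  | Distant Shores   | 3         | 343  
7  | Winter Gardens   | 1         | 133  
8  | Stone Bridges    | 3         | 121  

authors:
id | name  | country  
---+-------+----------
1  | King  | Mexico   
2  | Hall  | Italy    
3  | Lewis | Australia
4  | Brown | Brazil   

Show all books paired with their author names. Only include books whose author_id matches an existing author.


INNER JOIN keeps only books rows whose author_id matches an id in authors. Walk through each book:
  - book 1 (River Crossing): author_id=3 -> matches Lewis
  - book 2 (Empty Rooms): author_id=3 -> matches Lewis
  - book 3 (The Red Mountain): author_id=2 -> matches Hall
  - book 4 (Midnight Sun): author_id=4 -> matches Brown
  - book 5 (Paper Boats): author_id=NULL, no match -> dropped
  - book 6 (Distant Shores): author_id=3 -> matches Lewis
  - book 7 (Winter Gardens): author_id=1 -> matches King
  - book 8 (Stone Bridges): author_id=3 -> matches Lewis
So 1 of 8 rows is dropped.

SQL:
SELECT a.title, b.name AS author
FROM books a
INNER JOIN authors b ON a.author_id = b.id

Result:
title            | author
-----------------+-------
River Crossing   | Lewis 
Empty Rooms      | Lewis 
The Red Mountain | Hall  
Midnight Sun     | Brown 
Distant Shores   | Lewis 
Winter Gardens   | King  
Stone Bridges    | Lewis 


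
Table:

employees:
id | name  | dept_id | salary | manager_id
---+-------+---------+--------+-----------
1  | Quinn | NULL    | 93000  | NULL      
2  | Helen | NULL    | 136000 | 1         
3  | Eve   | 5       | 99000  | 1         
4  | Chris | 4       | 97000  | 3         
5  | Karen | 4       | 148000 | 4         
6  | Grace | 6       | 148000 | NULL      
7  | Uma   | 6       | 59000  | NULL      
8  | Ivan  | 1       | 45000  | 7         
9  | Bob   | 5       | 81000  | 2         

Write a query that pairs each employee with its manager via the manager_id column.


This is a self-join: employees is joined to a second copy of itself, matching each row's manager_id to another row's id. Use LEFT JOIN so rows with manager_id=NULL are kept.
  - employee 1 (Quinn): manager_id=NULL -> NULL
  - employee 2 (Helen): manager_id=1 -> Quinn
  - employee 3 (Eve): manager_id=1 -> Quinn
  - employee 4 (Chris): manager_id=3 -> Eve
  - employee 5 (Karen): manager_id=4 -> Chris
  - employee 6 (Grace): manager_id=NULL -> NULL
  - employee 7 (Uma): manager_id=NULL -> NULL
  - employee 8 (Ivan): manager_id=7 -> Uma
  - employee 9 (Bob): manager_id=2 -> Helen

SQL:
SELECT a.name AS item, b.name AS manager
FROM employees a
LEFT JOIN employees b ON a.manager_id = b.id

Result:
item  | manager
------+--------
Quinn | NULL   
Helen | Quinn  
Eve   | Quinn  
Chris | Eve    
Karen | Chris  
Grace | NULL   
Uma   | NULL   
Ivan  | Uma    
Bob   | Helen  


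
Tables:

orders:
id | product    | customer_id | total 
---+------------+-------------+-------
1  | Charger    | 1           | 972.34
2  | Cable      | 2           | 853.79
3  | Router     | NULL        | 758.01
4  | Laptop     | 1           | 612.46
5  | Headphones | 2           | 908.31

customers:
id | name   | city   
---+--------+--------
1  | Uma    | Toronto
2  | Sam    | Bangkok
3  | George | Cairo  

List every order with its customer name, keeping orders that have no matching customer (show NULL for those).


LEFT JOIN keeps every row from orders (the left table); where customer_id has no match in customers, the customer columns become NULL. Walk through each order:
  - order 1 (Charger): customer_id=1 -> matches Uma
  - order 2 (Cable): customer_id=2 -> matches Sam
  - order 3 (Router): customer_id=NULL, no match -> kept with NULL
  - order 4 (Laptop): customer_id=1 -> matches Uma
  - order 5 (Headphones): customer_id=2 -> matches Sam
All 5 rows appear; 1 has NULL customer.

SQL:
SELECT a.product, b.name AS customer
FROM orders a
LEFT JOIN customers b ON a.customer_id = b.id

Result:
product    | customer
-----------+---------
Charger    | Uma     
Cable      | Sam     
Router     | NULL    
Laptop     | Uma     
Headphones | Sam     


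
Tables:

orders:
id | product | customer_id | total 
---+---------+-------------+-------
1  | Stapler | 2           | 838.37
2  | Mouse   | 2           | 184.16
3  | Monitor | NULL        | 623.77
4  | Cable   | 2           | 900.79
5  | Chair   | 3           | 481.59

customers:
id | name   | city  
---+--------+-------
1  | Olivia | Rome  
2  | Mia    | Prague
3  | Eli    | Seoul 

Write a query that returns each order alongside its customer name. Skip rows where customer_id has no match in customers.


INNER JOIN keeps only orders rows whose customer_id matches an id in customers. Walk through each order:
  - order 1 (Stapler): customer_id=2 -> matches Mia
  - order 2 (Mouse): customer_id=2 -> matches Mia
  - order 3 (Monitor): customer_id=NULL, no match -> dropped
  - order 4 (Cable): customer_id=2 -> matches Mia
  - order 5 (Chair): customer_id=3 -> matches Eli
So 1 of 5 rows is dropped.

SQL:
SELECT a.product, b.name AS customer
FROM orders a
INNER JOIN customers b ON a.customer_id = b.id

Result:
product | customer
--------+---------
Stapler | Mia     
Mouse   | Mia     
Cable   | Mia     
Chair   | Eli     


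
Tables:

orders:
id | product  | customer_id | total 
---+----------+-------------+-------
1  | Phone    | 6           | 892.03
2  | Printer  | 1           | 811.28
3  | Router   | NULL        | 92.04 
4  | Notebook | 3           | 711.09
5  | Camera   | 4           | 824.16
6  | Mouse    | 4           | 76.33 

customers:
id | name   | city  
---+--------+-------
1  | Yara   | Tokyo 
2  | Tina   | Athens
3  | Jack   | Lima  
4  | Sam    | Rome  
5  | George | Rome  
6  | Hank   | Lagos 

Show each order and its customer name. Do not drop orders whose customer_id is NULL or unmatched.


LEFT JOIN keeps every row from orders (the left table); where customer_id has no match in customers, the customer columns become NULL. Walk through each order:
  - order 1 (Phone): customer_id=6 -> matches Hank
  - order 2 (Printer): customer_id=1 -> matches Yara
  - order 3 (Router): customer_id=NULL, no match -> kept with NULL
  - order 4 (Notebook): customer_id=3 -> matches Jack
  - order 5 (Camera): customer_id=4 -> matches Sam
  - order 6 (Mouse): customer_id=4 -> matches Sam
All 6 rows appear; 1 has NULL customer.

SQL:
SELECT a.product, b.name AS customer
FROM orders a
LEFT JOIN customers b ON a.customer_id = b.id

Result:
product  | customer
---------+---------
Phone    | Hank    
Printer  | Yara    
Router   | NULL    
Notebook | Jack    
Camera   | Sam     
Mouse    | Sam     


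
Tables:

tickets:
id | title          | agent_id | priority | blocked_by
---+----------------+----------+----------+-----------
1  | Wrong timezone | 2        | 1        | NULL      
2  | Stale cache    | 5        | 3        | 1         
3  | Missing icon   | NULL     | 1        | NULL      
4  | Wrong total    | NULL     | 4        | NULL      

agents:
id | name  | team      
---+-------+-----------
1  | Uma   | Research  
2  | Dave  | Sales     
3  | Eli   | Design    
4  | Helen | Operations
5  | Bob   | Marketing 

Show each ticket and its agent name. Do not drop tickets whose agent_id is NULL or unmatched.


LEFT JOIN keeps every row from tickets (the left table); where agent_id has no match in agents, the agent columns become NULL. Walk through each ticket:
  - ticket 1 (Wrong timezone): agent_id=2 -> matches Dave
  - ticket 2 (Stale cache): agent_id=5 -> matches Bob
  - ticket 3 (Missing icon): agent_id=NULL, no match -> kept with NULL
  - ticket 4 (Wrong total): agent_id=NULL, no match -> kept with NULL
All 4 rows appear; 2 have NULL agent.

SQL:
SELECT a.title, b.name AS agent
FROM tickets a
LEFT JOIN agents b ON a.agent_id = b.id

Result:
title          | agent
---------------+------
Wrong timezone | Dave 
Stale cache    | Bob  
Missing icon   | NULL 
Wrong total    | NULL 


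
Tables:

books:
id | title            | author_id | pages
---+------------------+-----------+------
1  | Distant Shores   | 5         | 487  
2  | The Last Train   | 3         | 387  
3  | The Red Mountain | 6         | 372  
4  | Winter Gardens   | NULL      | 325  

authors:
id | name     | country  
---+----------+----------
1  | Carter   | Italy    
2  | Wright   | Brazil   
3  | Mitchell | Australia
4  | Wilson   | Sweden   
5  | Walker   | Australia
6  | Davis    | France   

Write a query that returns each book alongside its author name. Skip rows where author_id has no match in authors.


INNER JOIN keeps only books rows whose author_id matches an id in authors. Walk through each book:
  - book 1 (Distant Shores): author_id=5 -> matches Walker
  - book 2 (The Last Train): author_id=3 -> matches Mitchell
  - book 3 (The Red Mountain): author_id=6 -> matches Davis
  - book 4 (Winter Gardens): author_id=NULL, no match -> dropped
So 1 of 4 rows is dropped.

SQL:
SELECT a.title, b.name AS author
FROM books a
INNER JOIN authors b ON a.author_id = b.id

Result:
title            | author  
-----------------+---------
Distant Shores   | Walker  
The Last Train   | Mitchell
The Red Mountain | Davis   


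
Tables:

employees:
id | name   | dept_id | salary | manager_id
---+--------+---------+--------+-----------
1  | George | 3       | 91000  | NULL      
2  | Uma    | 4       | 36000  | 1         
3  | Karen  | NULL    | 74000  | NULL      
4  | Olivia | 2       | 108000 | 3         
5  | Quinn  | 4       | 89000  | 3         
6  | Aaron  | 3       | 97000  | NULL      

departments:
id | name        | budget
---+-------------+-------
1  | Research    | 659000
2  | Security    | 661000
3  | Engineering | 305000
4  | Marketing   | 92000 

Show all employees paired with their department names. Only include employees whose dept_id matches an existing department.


INNER JOIN keeps only employees rows whose dept_id matches an id in departments. Walk through each employee:
  - employee 1 (George): dept_id=3 -> matches Engineering
  - employee 2 (Uma): dept_id=4 -> matches Marketing
  - employee 3 (Karen): dept_id=NULL, no match -> dropped
  - employee 4 (Olivia): dept_id=2 -> matches Security
  - employee 5 (Quinn): dept_id=4 -> matches Marketing
  - employee 6 (Aaron): dept_id=3 -> matches Engineering
So 1 of 6 rows is dropped.

SQL:
SELECT a.name, b.name AS department
FROM employees a
INNER JOIN departments b ON a.dept_id = b.id

Result:
name   | department 
-------+------------
George | Engineering
Uma    | Marketing  
Olivia | Security   
Quinn  | Marketing  
Aaron  | Engineering


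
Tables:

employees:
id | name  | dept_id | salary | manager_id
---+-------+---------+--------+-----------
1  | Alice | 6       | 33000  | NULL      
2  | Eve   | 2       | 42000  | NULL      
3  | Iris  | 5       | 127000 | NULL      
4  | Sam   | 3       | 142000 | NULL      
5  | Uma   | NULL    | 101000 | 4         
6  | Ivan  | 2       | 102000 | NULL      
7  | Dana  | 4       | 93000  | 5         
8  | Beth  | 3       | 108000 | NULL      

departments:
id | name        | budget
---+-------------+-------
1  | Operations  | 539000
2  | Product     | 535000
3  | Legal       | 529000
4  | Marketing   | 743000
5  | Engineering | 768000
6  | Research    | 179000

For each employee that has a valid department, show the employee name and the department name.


INNER JOIN keeps only employees rows whose dept_id matches an id in departments. Walk through each employee:
  - employee 1 (Alice): dept_id=6 -> matches Research
  - employee 2 (Eve): dept_id=2 -> matches Product
  - employee 3 (Iris): dept_id=5 -> matches Engineering
  - employee 4 (Sam): dept_id=3 -> matches Legal
  - employee 5 (Uma): dept_id=NULL, no match -> dropped
  - employee 6 (Ivan): dept_id=2 -> matches Product
  - employee 7 (Dana): dept_id=4 -> matches Marketing
  - employee 8 (Beth): dept_id=3 -> matches Legal
So 1 of 8 rows is dropped.

SQL:
SELECT a.name, b.name AS department
FROM employees a
INNER JOIN departments b ON a.dept_id = b.id

Result:
name  | department 
------+------------
Alice | Research   
Eve   | Product    
Iris  | Engineering
Sam   | Legal      
Ivan  | Product    
Dana  | Marketing  
Beth  | Legal      


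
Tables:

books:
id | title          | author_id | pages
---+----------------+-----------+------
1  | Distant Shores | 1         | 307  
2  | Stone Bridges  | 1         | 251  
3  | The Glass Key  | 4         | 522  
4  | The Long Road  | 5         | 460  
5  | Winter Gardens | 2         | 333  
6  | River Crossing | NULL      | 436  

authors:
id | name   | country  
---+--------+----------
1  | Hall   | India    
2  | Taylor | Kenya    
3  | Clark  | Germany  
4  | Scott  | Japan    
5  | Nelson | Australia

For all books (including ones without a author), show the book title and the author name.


LEFT JOIN keeps every row from books (the left table); where author_id has no match in authors, the author columns become NULL. Walk through each book:
  - book 1 (Distant Shores): author_id=1 -> matches Hall
  - book 2 (Stone Bridges): author_id=1 -> matches Hall
  - book 3 (The Glass Key): author_id=4 -> matches Scott
  - book 4 (The Long Road): author_id=5 -> matches Nelson
  - book 5 (Winter Gardens): author_id=2 -> matches Taylor
  - book 6 (River Crossing): author_id=NULL, no match -> kept with NULL
All 6 rows appear; 1 has NULL author.

SQL:
SELECT a.title, b.name AS author
FROM books a
LEFT JOIN authors b ON a.author_id = b.id

Result:
title          | author
---------------+-------
Distant Shores | Hall  
Stone Bridges  | Hall  
The Glass Key  | Scott 
The Long Road  | Nelson
Winter Gardens | Taylor
River Crossing | NULL  


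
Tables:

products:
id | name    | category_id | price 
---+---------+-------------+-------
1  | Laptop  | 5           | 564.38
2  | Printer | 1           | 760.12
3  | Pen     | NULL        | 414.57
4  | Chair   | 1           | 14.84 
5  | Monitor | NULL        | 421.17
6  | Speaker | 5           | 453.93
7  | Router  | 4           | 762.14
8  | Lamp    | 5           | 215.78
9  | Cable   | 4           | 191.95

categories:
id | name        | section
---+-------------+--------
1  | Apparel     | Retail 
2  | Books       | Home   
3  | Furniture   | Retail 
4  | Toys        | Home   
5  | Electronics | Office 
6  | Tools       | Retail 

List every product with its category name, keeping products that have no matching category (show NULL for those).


LEFT JOIN keeps every row from products (the left table); where category_id has no match in categories, the category columns become NULL. Walk through each product:
  - product 1 (Laptop): category_id=5 -> matches Electronics
  - product 2 (Printer): category_id=1 -> matches Apparel
  - product 3 (Pen): category_id=NULL, no match -> kept with NULL
  - product 4 (Chair): category_id=1 -> matches Apparel
  - product 5 (Monitor): category_id=NULL, no match -> kept with NULL
  - product 6 (Speaker): category_id=5 -> matches Electronics
  - product 7 (Router): category_id=4 -> matches Toys
  - product 8 (Lamp): category_id=5 -> matches Electronics
  - product 9 (Cable): category_id=4 -> matches Toys
All 9 rows appear; 2 have NULL category.

SQL:
SELECT a.name, b.name AS category
FROM products a
LEFT JOIN categories b ON a.category_id = b.id

Result:
name    | category   
--------+------------
Laptop  | Electronics
Printer | Apparel    
Pen     | NULL       
Chair   | Apparel    
Monitor | NULL       
Speaker | Electronics
Router  | Toys       
Lamp    | Electronics
Cable   | Toys       


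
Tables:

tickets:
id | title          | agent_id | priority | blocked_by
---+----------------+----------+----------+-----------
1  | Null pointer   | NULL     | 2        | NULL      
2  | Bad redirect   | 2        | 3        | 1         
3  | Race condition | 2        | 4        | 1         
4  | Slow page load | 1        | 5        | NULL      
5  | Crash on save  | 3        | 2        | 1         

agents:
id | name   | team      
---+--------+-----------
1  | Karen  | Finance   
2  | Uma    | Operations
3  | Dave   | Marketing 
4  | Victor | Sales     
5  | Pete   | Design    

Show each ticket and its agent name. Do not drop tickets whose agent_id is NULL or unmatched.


LEFT JOIN keeps every row from tickets (the left table); where agent_id has no match in agents, the agent columns become NULL. Walk through each ticket:
  - ticket 1 (Null pointer): agent_id=NULL, no match -> kept with NULL
  - ticket 2 (Bad redirect): agent_id=2 -> matches Uma
  - ticket 3 (Race condition): agent_id=2 -> matches Uma
  - ticket 4 (Slow page load): agent_id=1 -> matches Karen
  - ticket 5 (Crash on save): agent_id=3 -> matches Dave
All 5 rows appear; 1 has NULL agent.

SQL:
SELECT a.title, b.name AS agent
FROM tickets a
LEFT JOIN agents b ON a.agent_id = b.id

Result:
title          | agent
---------------+------
Null pointer   | NULL 
Bad redirect   | Uma  
Race condition | Uma  
Slow page load | Karen
Crash on save  | Dave 


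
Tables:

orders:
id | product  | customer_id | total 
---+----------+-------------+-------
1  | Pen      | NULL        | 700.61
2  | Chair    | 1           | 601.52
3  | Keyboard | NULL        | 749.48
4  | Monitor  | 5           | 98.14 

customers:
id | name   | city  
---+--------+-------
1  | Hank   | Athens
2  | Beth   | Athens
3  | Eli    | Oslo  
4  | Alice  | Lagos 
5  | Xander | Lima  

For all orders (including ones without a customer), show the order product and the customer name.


LEFT JOIN keeps every row from orders (the left table); where customer_id has no match in customers, the customer columns become NULL. Walk through each order:
  - order 1 (Pen): customer_id=NULL, no match -> kept with NULL
  - order 2 (Chair): customer_id=1 -> matches Hank
  - order 3 (Keyboard): customer_id=NULL, no match -> kept with NULL
  - order 4 (Monitor): customer_id=5 -> matches Xander
All 4 rows appear; 2 have NULL customer.

SQL:
SELECT a.product, b.name AS customer
FROM orders a
LEFT JOIN customers b ON a.customer_id = b.id

Result:
product  | customer
---------+---------
Pen      | NULL    
Chair    | Hank    
Keyboard | NULL    
Monitor  | Xander  
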